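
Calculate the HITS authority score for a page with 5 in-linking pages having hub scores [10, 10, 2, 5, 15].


Authority = sum of hub scores of in-linkers
In-link 1: hub score = 10
In-link 2: hub score = 10
In-link 3: hub score = 2
In-link 4: hub score = 5
In-link 5: hub score = 15
Authority = 10 + 10 + 2 + 5 + 15 = 42

42


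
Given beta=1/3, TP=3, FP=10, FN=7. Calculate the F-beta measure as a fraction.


P = TP/(TP+FP) = 3/13 = 3/13
R = TP/(TP+FN) = 3/10 = 3/10
beta^2 = 1/3^2 = 1/9
(1 + beta^2) = 10/9
Numerator = (1+beta^2)*P*R = 1/13
Denominator = beta^2*P + R = 1/39 + 3/10 = 127/390
F_beta = 30/127

30/127


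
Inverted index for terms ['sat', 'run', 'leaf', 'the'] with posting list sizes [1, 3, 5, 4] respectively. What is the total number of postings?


Summing posting list sizes:
'sat': 1 postings
'run': 3 postings
'leaf': 5 postings
'the': 4 postings
Total = 1 + 3 + 5 + 4 = 13

13


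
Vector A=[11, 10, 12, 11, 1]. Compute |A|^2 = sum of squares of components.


|A|^2 = sum of squared components
A[0]^2 = 11^2 = 121
A[1]^2 = 10^2 = 100
A[2]^2 = 12^2 = 144
A[3]^2 = 11^2 = 121
A[4]^2 = 1^2 = 1
Sum = 121 + 100 + 144 + 121 + 1 = 487

487


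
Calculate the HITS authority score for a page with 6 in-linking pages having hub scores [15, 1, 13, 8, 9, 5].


Authority = sum of hub scores of in-linkers
In-link 1: hub score = 15
In-link 2: hub score = 1
In-link 3: hub score = 13
In-link 4: hub score = 8
In-link 5: hub score = 9
In-link 6: hub score = 5
Authority = 15 + 1 + 13 + 8 + 9 + 5 = 51

51


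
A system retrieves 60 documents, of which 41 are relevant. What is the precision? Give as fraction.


Precision = relevant_retrieved / total_retrieved
= 41 / 60
= 41 / (41 + 19)
= 41/60

41/60


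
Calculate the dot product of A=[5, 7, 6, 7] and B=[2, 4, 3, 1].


Dot product = sum of element-wise products
A[0]*B[0] = 5*2 = 10
A[1]*B[1] = 7*4 = 28
A[2]*B[2] = 6*3 = 18
A[3]*B[3] = 7*1 = 7
Sum = 10 + 28 + 18 + 7 = 63

63


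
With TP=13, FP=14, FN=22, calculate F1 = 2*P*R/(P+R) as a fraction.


F1 = 2 * P * R / (P + R)
P = TP/(TP+FP) = 13/27 = 13/27
R = TP/(TP+FN) = 13/35 = 13/35
2 * P * R = 2 * 13/27 * 13/35 = 338/945
P + R = 13/27 + 13/35 = 806/945
F1 = 338/945 / 806/945 = 13/31

13/31


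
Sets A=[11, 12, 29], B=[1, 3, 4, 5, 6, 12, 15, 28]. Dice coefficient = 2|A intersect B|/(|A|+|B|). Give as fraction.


A intersect B = [12]
|A intersect B| = 1
|A| = 3, |B| = 8
Dice = 2*1 / (3+8)
= 2 / 11 = 2/11

2/11


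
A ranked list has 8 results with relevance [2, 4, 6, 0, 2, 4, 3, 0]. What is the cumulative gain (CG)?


Cumulative Gain = sum of relevance scores
Position 1: rel=2, running sum=2
Position 2: rel=4, running sum=6
Position 3: rel=6, running sum=12
Position 4: rel=0, running sum=12
Position 5: rel=2, running sum=14
Position 6: rel=4, running sum=18
Position 7: rel=3, running sum=21
Position 8: rel=0, running sum=21
CG = 21

21


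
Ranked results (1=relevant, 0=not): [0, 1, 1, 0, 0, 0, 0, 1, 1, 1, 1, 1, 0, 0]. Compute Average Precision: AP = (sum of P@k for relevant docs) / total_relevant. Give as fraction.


Computing P@k for each relevant position:
Position 1: not relevant
Position 2: relevant, P@2 = 1/2 = 1/2
Position 3: relevant, P@3 = 2/3 = 2/3
Position 4: not relevant
Position 5: not relevant
Position 6: not relevant
Position 7: not relevant
Position 8: relevant, P@8 = 3/8 = 3/8
Position 9: relevant, P@9 = 4/9 = 4/9
Position 10: relevant, P@10 = 5/10 = 1/2
Position 11: relevant, P@11 = 6/11 = 6/11
Position 12: relevant, P@12 = 7/12 = 7/12
Position 13: not relevant
Position 14: not relevant
Sum of P@k = 1/2 + 2/3 + 3/8 + 4/9 + 1/2 + 6/11 + 7/12 = 2863/792
AP = 2863/792 / 7 = 409/792

409/792


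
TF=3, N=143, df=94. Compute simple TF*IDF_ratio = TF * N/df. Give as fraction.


TF * (N/df)
= 3 * (143/94)
= 3 * 143/94
= 429/94

429/94


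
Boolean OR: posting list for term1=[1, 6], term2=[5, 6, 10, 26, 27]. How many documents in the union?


Boolean OR: find union of posting lists
term1 docs: [1, 6]
term2 docs: [5, 6, 10, 26, 27]
Union: [1, 5, 6, 10, 26, 27]
|union| = 6

6


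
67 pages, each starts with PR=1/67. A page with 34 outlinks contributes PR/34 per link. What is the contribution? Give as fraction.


Initial PR = 1/67 = 1/67
Outlinks = 34
Contribution per link = PR / outlinks
= 1/67 / 34
= 1/2278

1/2278


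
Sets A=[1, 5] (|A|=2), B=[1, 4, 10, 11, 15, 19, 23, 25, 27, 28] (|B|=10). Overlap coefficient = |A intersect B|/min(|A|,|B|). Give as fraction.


A intersect B = [1]
|A intersect B| = 1
min(|A|, |B|) = min(2, 10) = 2
Overlap = 1 / 2 = 1/2

1/2


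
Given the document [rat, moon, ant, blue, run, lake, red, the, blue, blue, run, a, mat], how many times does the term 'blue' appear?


Document has 13 words
Scanning for 'blue':
Found at positions: [3, 8, 9]
Count = 3

3


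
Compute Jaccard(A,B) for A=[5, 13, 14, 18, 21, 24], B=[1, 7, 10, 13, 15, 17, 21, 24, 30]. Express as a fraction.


A intersect B = [13, 21, 24]
|A intersect B| = 3
A union B = [1, 5, 7, 10, 13, 14, 15, 17, 18, 21, 24, 30]
|A union B| = 12
Jaccard = 3/12 = 1/4

1/4


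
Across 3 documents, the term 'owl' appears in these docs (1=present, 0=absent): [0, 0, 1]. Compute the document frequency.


Checking each document for 'owl':
Doc 1: absent
Doc 2: absent
Doc 3: present
df = sum of presences = 0 + 0 + 1 = 1

1


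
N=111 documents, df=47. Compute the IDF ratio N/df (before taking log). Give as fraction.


IDF ratio = N / df
= 111 / 47
= 111/47

111/47


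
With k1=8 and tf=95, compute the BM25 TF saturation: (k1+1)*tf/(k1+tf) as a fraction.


BM25 TF component = (k1+1)*tf / (k1+tf)
k1 = 8, tf = 95
Numerator = (8+1)*95 = 855
Denominator = 8 + 95 = 103
= 855/103 = 855/103

855/103


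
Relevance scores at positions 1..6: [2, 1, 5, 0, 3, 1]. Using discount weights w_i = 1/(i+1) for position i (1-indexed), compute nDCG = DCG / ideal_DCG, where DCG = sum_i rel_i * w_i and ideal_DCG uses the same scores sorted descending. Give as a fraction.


Position discount weights w_i = 1/(i+1) for i=1..6:
Weights = [1/2, 1/3, 1/4, 1/5, 1/6, 1/7]
Actual relevance: [2, 1, 5, 0, 3, 1]
DCG = 2/2 + 1/3 + 5/4 + 0/5 + 3/6 + 1/7 = 271/84
Ideal relevance (sorted desc): [5, 3, 2, 1, 1, 0]
Ideal DCG = 5/2 + 3/3 + 2/4 + 1/5 + 1/6 + 0/7 = 131/30
nDCG = DCG / ideal_DCG = 271/84 / 131/30 = 1355/1834

1355/1834


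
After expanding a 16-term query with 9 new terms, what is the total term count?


Original terms: 16
Expansion terms: 9
Total = 16 + 9 = 25

25


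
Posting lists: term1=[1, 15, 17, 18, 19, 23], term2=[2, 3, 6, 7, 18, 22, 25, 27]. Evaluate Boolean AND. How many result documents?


Boolean AND: find intersection of posting lists
term1 docs: [1, 15, 17, 18, 19, 23]
term2 docs: [2, 3, 6, 7, 18, 22, 25, 27]
Intersection: [18]
|intersection| = 1

1


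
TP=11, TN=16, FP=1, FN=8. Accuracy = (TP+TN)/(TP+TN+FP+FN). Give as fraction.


Accuracy = (TP + TN) / (TP + TN + FP + FN)
TP + TN = 11 + 16 = 27
Total = 11 + 16 + 1 + 8 = 36
Accuracy = 27 / 36 = 3/4

3/4


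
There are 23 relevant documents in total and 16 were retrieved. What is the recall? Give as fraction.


Recall = retrieved_relevant / total_relevant
= 16 / 23
= 16 / (16 + 7)
= 16/23

16/23


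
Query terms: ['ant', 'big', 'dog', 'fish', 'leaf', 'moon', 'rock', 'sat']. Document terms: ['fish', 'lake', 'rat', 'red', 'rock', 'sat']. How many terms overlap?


Query terms: ['ant', 'big', 'dog', 'fish', 'leaf', 'moon', 'rock', 'sat']
Document terms: ['fish', 'lake', 'rat', 'red', 'rock', 'sat']
Common terms: ['fish', 'rock', 'sat']
Overlap count = 3

3


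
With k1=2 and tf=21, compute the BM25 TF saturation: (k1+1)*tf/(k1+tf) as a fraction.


BM25 TF component = (k1+1)*tf / (k1+tf)
k1 = 2, tf = 21
Numerator = (2+1)*21 = 63
Denominator = 2 + 21 = 23
= 63/23 = 63/23

63/23


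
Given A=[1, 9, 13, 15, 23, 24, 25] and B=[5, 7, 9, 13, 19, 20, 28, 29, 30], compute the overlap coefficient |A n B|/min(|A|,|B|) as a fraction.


A intersect B = [9, 13]
|A intersect B| = 2
min(|A|, |B|) = min(7, 9) = 7
Overlap = 2 / 7 = 2/7

2/7


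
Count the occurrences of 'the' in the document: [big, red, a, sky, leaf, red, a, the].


Document has 8 words
Scanning for 'the':
Found at positions: [7]
Count = 1

1


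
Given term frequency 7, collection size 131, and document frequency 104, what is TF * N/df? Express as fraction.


TF * (N/df)
= 7 * (131/104)
= 7 * 131/104
= 917/104

917/104


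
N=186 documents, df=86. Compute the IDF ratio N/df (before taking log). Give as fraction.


IDF ratio = N / df
= 186 / 86
= 93/43

93/43


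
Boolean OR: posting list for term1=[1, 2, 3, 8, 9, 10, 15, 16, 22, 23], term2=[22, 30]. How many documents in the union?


Boolean OR: find union of posting lists
term1 docs: [1, 2, 3, 8, 9, 10, 15, 16, 22, 23]
term2 docs: [22, 30]
Union: [1, 2, 3, 8, 9, 10, 15, 16, 22, 23, 30]
|union| = 11

11


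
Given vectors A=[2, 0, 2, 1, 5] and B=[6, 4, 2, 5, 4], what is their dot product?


Dot product = sum of element-wise products
A[0]*B[0] = 2*6 = 12
A[1]*B[1] = 0*4 = 0
A[2]*B[2] = 2*2 = 4
A[3]*B[3] = 1*5 = 5
A[4]*B[4] = 5*4 = 20
Sum = 12 + 0 + 4 + 5 + 20 = 41

41


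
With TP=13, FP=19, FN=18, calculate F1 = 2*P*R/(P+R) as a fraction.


F1 = 2 * P * R / (P + R)
P = TP/(TP+FP) = 13/32 = 13/32
R = TP/(TP+FN) = 13/31 = 13/31
2 * P * R = 2 * 13/32 * 13/31 = 169/496
P + R = 13/32 + 13/31 = 819/992
F1 = 169/496 / 819/992 = 26/63

26/63


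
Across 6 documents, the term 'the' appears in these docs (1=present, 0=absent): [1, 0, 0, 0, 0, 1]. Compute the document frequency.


Checking each document for 'the':
Doc 1: present
Doc 2: absent
Doc 3: absent
Doc 4: absent
Doc 5: absent
Doc 6: present
df = sum of presences = 1 + 0 + 0 + 0 + 0 + 1 = 2

2


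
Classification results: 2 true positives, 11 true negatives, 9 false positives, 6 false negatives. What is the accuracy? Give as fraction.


Accuracy = (TP + TN) / (TP + TN + FP + FN)
TP + TN = 2 + 11 = 13
Total = 2 + 11 + 9 + 6 = 28
Accuracy = 13 / 28 = 13/28

13/28


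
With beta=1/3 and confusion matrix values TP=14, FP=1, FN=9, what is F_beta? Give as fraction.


P = TP/(TP+FP) = 14/15 = 14/15
R = TP/(TP+FN) = 14/23 = 14/23
beta^2 = 1/3^2 = 1/9
(1 + beta^2) = 10/9
Numerator = (1+beta^2)*P*R = 392/621
Denominator = beta^2*P + R = 14/135 + 14/23 = 2212/3105
F_beta = 70/79

70/79


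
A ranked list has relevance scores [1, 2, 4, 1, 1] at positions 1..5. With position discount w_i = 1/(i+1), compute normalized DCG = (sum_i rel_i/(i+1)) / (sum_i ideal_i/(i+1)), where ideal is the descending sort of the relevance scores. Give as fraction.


Position discount weights w_i = 1/(i+1) for i=1..5:
Weights = [1/2, 1/3, 1/4, 1/5, 1/6]
Actual relevance: [1, 2, 4, 1, 1]
DCG = 1/2 + 2/3 + 4/4 + 1/5 + 1/6 = 38/15
Ideal relevance (sorted desc): [4, 2, 1, 1, 1]
Ideal DCG = 4/2 + 2/3 + 1/4 + 1/5 + 1/6 = 197/60
nDCG = DCG / ideal_DCG = 38/15 / 197/60 = 152/197

152/197


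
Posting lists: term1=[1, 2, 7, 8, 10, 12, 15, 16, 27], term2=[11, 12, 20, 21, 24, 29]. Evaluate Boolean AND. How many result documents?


Boolean AND: find intersection of posting lists
term1 docs: [1, 2, 7, 8, 10, 12, 15, 16, 27]
term2 docs: [11, 12, 20, 21, 24, 29]
Intersection: [12]
|intersection| = 1

1


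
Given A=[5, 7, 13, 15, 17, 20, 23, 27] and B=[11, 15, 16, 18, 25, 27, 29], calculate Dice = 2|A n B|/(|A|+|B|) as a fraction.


A intersect B = [15, 27]
|A intersect B| = 2
|A| = 8, |B| = 7
Dice = 2*2 / (8+7)
= 4 / 15 = 4/15

4/15


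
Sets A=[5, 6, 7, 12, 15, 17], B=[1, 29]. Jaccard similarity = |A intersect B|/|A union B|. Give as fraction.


A intersect B = []
|A intersect B| = 0
A union B = [1, 5, 6, 7, 12, 15, 17, 29]
|A union B| = 8
Jaccard = 0/8 = 0

0


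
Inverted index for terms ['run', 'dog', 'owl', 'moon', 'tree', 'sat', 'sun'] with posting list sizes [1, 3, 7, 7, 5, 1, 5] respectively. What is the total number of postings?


Summing posting list sizes:
'run': 1 postings
'dog': 3 postings
'owl': 7 postings
'moon': 7 postings
'tree': 5 postings
'sat': 1 postings
'sun': 5 postings
Total = 1 + 3 + 7 + 7 + 5 + 1 + 5 = 29

29


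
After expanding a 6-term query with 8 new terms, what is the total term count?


Original terms: 6
Expansion terms: 8
Total = 6 + 8 = 14

14


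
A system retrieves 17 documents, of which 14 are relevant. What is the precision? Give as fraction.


Precision = relevant_retrieved / total_retrieved
= 14 / 17
= 14 / (14 + 3)
= 14/17

14/17


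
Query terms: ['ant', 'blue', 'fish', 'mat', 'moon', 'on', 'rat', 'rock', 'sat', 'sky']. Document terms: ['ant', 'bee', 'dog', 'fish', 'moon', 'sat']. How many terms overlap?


Query terms: ['ant', 'blue', 'fish', 'mat', 'moon', 'on', 'rat', 'rock', 'sat', 'sky']
Document terms: ['ant', 'bee', 'dog', 'fish', 'moon', 'sat']
Common terms: ['ant', 'fish', 'moon', 'sat']
Overlap count = 4

4


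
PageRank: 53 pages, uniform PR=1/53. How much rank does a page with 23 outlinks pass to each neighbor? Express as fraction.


Initial PR = 1/53 = 1/53
Outlinks = 23
Contribution per link = PR / outlinks
= 1/53 / 23
= 1/1219

1/1219


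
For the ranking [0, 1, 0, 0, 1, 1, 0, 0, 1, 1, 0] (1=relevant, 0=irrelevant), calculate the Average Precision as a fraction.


Computing P@k for each relevant position:
Position 1: not relevant
Position 2: relevant, P@2 = 1/2 = 1/2
Position 3: not relevant
Position 4: not relevant
Position 5: relevant, P@5 = 2/5 = 2/5
Position 6: relevant, P@6 = 3/6 = 1/2
Position 7: not relevant
Position 8: not relevant
Position 9: relevant, P@9 = 4/9 = 4/9
Position 10: relevant, P@10 = 5/10 = 1/2
Position 11: not relevant
Sum of P@k = 1/2 + 2/5 + 1/2 + 4/9 + 1/2 = 211/90
AP = 211/90 / 5 = 211/450

211/450


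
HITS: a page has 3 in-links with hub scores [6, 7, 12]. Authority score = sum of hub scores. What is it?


Authority = sum of hub scores of in-linkers
In-link 1: hub score = 6
In-link 2: hub score = 7
In-link 3: hub score = 12
Authority = 6 + 7 + 12 = 25

25


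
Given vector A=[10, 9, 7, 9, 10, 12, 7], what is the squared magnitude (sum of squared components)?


|A|^2 = sum of squared components
A[0]^2 = 10^2 = 100
A[1]^2 = 9^2 = 81
A[2]^2 = 7^2 = 49
A[3]^2 = 9^2 = 81
A[4]^2 = 10^2 = 100
A[5]^2 = 12^2 = 144
A[6]^2 = 7^2 = 49
Sum = 100 + 81 + 49 + 81 + 100 + 144 + 49 = 604

604


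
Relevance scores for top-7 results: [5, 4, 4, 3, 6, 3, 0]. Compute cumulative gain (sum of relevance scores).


Cumulative Gain = sum of relevance scores
Position 1: rel=5, running sum=5
Position 2: rel=4, running sum=9
Position 3: rel=4, running sum=13
Position 4: rel=3, running sum=16
Position 5: rel=6, running sum=22
Position 6: rel=3, running sum=25
Position 7: rel=0, running sum=25
CG = 25

25


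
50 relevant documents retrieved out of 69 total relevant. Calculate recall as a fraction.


Recall = retrieved_relevant / total_relevant
= 50 / 69
= 50 / (50 + 19)
= 50/69

50/69


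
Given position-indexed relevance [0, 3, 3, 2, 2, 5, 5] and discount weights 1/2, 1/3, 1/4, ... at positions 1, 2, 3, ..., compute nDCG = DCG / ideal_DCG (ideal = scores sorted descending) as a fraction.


Position discount weights w_i = 1/(i+1) for i=1..7:
Weights = [1/2, 1/3, 1/4, 1/5, 1/6, 1/7, 1/8]
Actual relevance: [0, 3, 3, 2, 2, 5, 5]
DCG = 0/2 + 3/3 + 3/4 + 2/5 + 2/6 + 5/7 + 5/8 = 3211/840
Ideal relevance (sorted desc): [5, 5, 3, 3, 2, 2, 0]
Ideal DCG = 5/2 + 5/3 + 3/4 + 3/5 + 2/6 + 2/7 + 0/8 = 859/140
nDCG = DCG / ideal_DCG = 3211/840 / 859/140 = 3211/5154

3211/5154


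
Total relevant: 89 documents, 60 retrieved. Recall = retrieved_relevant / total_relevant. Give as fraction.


Recall = retrieved_relevant / total_relevant
= 60 / 89
= 60 / (60 + 29)
= 60/89

60/89


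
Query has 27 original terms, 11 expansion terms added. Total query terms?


Original terms: 27
Expansion terms: 11
Total = 27 + 11 = 38

38


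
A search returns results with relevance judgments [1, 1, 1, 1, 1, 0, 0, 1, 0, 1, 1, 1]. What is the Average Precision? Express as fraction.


Computing P@k for each relevant position:
Position 1: relevant, P@1 = 1/1 = 1
Position 2: relevant, P@2 = 2/2 = 1
Position 3: relevant, P@3 = 3/3 = 1
Position 4: relevant, P@4 = 4/4 = 1
Position 5: relevant, P@5 = 5/5 = 1
Position 6: not relevant
Position 7: not relevant
Position 8: relevant, P@8 = 6/8 = 3/4
Position 9: not relevant
Position 10: relevant, P@10 = 7/10 = 7/10
Position 11: relevant, P@11 = 8/11 = 8/11
Position 12: relevant, P@12 = 9/12 = 3/4
Sum of P@k = 1 + 1 + 1 + 1 + 1 + 3/4 + 7/10 + 8/11 + 3/4 = 436/55
AP = 436/55 / 9 = 436/495

436/495


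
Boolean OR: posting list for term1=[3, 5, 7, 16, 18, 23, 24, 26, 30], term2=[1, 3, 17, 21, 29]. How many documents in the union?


Boolean OR: find union of posting lists
term1 docs: [3, 5, 7, 16, 18, 23, 24, 26, 30]
term2 docs: [1, 3, 17, 21, 29]
Union: [1, 3, 5, 7, 16, 17, 18, 21, 23, 24, 26, 29, 30]
|union| = 13

13


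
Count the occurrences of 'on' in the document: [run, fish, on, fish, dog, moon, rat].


Document has 7 words
Scanning for 'on':
Found at positions: [2]
Count = 1

1


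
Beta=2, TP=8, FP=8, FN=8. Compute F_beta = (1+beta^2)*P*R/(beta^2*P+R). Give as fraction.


P = TP/(TP+FP) = 8/16 = 1/2
R = TP/(TP+FN) = 8/16 = 1/2
beta^2 = 2^2 = 4
(1 + beta^2) = 5
Numerator = (1+beta^2)*P*R = 5/4
Denominator = beta^2*P + R = 2 + 1/2 = 5/2
F_beta = 1/2

1/2


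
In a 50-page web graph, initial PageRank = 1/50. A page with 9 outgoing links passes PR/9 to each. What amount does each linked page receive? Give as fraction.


Initial PR = 1/50 = 1/50
Outlinks = 9
Contribution per link = PR / outlinks
= 1/50 / 9
= 1/450

1/450


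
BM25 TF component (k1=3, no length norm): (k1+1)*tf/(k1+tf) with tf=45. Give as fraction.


BM25 TF component = (k1+1)*tf / (k1+tf)
k1 = 3, tf = 45
Numerator = (3+1)*45 = 180
Denominator = 3 + 45 = 48
= 180/48 = 15/4

15/4


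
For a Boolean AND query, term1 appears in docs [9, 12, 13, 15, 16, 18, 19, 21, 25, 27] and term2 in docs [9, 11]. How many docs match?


Boolean AND: find intersection of posting lists
term1 docs: [9, 12, 13, 15, 16, 18, 19, 21, 25, 27]
term2 docs: [9, 11]
Intersection: [9]
|intersection| = 1

1


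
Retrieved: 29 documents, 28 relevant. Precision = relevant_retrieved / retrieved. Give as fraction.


Precision = relevant_retrieved / total_retrieved
= 28 / 29
= 28 / (28 + 1)
= 28/29

28/29


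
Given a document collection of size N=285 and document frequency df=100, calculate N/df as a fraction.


IDF ratio = N / df
= 285 / 100
= 57/20

57/20


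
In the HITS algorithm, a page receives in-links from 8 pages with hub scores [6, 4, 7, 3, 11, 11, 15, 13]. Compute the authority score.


Authority = sum of hub scores of in-linkers
In-link 1: hub score = 6
In-link 2: hub score = 4
In-link 3: hub score = 7
In-link 4: hub score = 3
In-link 5: hub score = 11
In-link 6: hub score = 11
In-link 7: hub score = 15
In-link 8: hub score = 13
Authority = 6 + 4 + 7 + 3 + 11 + 11 + 15 + 13 = 70

70


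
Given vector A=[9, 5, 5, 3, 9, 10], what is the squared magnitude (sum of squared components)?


|A|^2 = sum of squared components
A[0]^2 = 9^2 = 81
A[1]^2 = 5^2 = 25
A[2]^2 = 5^2 = 25
A[3]^2 = 3^2 = 9
A[4]^2 = 9^2 = 81
A[5]^2 = 10^2 = 100
Sum = 81 + 25 + 25 + 9 + 81 + 100 = 321

321


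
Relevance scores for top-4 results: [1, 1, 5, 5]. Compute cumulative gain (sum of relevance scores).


Cumulative Gain = sum of relevance scores
Position 1: rel=1, running sum=1
Position 2: rel=1, running sum=2
Position 3: rel=5, running sum=7
Position 4: rel=5, running sum=12
CG = 12

12


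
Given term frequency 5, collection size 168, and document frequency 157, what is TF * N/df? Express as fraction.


TF * (N/df)
= 5 * (168/157)
= 5 * 168/157
= 840/157

840/157


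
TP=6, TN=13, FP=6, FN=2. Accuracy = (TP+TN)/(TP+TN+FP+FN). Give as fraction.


Accuracy = (TP + TN) / (TP + TN + FP + FN)
TP + TN = 6 + 13 = 19
Total = 6 + 13 + 6 + 2 = 27
Accuracy = 19 / 27 = 19/27

19/27


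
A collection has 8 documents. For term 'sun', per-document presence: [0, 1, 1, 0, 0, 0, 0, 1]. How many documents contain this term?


Checking each document for 'sun':
Doc 1: absent
Doc 2: present
Doc 3: present
Doc 4: absent
Doc 5: absent
Doc 6: absent
Doc 7: absent
Doc 8: present
df = sum of presences = 0 + 1 + 1 + 0 + 0 + 0 + 0 + 1 = 3

3


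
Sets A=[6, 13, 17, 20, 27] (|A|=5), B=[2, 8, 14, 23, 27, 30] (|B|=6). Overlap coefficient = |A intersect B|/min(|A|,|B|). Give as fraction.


A intersect B = [27]
|A intersect B| = 1
min(|A|, |B|) = min(5, 6) = 5
Overlap = 1 / 5 = 1/5

1/5


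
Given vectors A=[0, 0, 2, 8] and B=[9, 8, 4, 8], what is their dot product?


Dot product = sum of element-wise products
A[0]*B[0] = 0*9 = 0
A[1]*B[1] = 0*8 = 0
A[2]*B[2] = 2*4 = 8
A[3]*B[3] = 8*8 = 64
Sum = 0 + 0 + 8 + 64 = 72

72


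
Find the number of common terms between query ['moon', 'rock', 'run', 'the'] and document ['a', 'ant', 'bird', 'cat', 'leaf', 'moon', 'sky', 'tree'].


Query terms: ['moon', 'rock', 'run', 'the']
Document terms: ['a', 'ant', 'bird', 'cat', 'leaf', 'moon', 'sky', 'tree']
Common terms: ['moon']
Overlap count = 1

1


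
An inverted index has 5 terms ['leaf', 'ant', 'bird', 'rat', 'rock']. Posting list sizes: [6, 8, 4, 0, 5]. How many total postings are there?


Summing posting list sizes:
'leaf': 6 postings
'ant': 8 postings
'bird': 4 postings
'rat': 0 postings
'rock': 5 postings
Total = 6 + 8 + 4 + 0 + 5 = 23

23


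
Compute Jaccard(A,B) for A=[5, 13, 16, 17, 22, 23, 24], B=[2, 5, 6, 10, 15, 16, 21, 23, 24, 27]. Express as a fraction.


A intersect B = [5, 16, 23, 24]
|A intersect B| = 4
A union B = [2, 5, 6, 10, 13, 15, 16, 17, 21, 22, 23, 24, 27]
|A union B| = 13
Jaccard = 4/13 = 4/13

4/13


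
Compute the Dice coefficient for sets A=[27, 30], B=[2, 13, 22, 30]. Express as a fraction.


A intersect B = [30]
|A intersect B| = 1
|A| = 2, |B| = 4
Dice = 2*1 / (2+4)
= 2 / 6 = 1/3

1/3


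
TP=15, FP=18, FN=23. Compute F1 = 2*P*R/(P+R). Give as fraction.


F1 = 2 * P * R / (P + R)
P = TP/(TP+FP) = 15/33 = 5/11
R = TP/(TP+FN) = 15/38 = 15/38
2 * P * R = 2 * 5/11 * 15/38 = 75/209
P + R = 5/11 + 15/38 = 355/418
F1 = 75/209 / 355/418 = 30/71

30/71


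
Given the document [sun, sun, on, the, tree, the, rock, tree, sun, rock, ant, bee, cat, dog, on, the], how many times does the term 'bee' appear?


Document has 16 words
Scanning for 'bee':
Found at positions: [11]
Count = 1

1


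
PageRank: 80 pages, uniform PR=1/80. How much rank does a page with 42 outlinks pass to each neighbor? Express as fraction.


Initial PR = 1/80 = 1/80
Outlinks = 42
Contribution per link = PR / outlinks
= 1/80 / 42
= 1/3360

1/3360


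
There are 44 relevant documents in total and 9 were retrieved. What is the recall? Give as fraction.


Recall = retrieved_relevant / total_relevant
= 9 / 44
= 9 / (9 + 35)
= 9/44

9/44


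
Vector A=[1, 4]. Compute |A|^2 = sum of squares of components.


|A|^2 = sum of squared components
A[0]^2 = 1^2 = 1
A[1]^2 = 4^2 = 16
Sum = 1 + 16 = 17

17


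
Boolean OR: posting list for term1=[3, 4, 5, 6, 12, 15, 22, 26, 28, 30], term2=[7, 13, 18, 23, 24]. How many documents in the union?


Boolean OR: find union of posting lists
term1 docs: [3, 4, 5, 6, 12, 15, 22, 26, 28, 30]
term2 docs: [7, 13, 18, 23, 24]
Union: [3, 4, 5, 6, 7, 12, 13, 15, 18, 22, 23, 24, 26, 28, 30]
|union| = 15

15


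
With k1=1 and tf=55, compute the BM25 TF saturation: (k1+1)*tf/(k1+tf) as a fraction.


BM25 TF component = (k1+1)*tf / (k1+tf)
k1 = 1, tf = 55
Numerator = (1+1)*55 = 110
Denominator = 1 + 55 = 56
= 110/56 = 55/28

55/28


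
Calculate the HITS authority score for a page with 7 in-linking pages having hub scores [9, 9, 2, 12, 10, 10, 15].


Authority = sum of hub scores of in-linkers
In-link 1: hub score = 9
In-link 2: hub score = 9
In-link 3: hub score = 2
In-link 4: hub score = 12
In-link 5: hub score = 10
In-link 6: hub score = 10
In-link 7: hub score = 15
Authority = 9 + 9 + 2 + 12 + 10 + 10 + 15 = 67

67


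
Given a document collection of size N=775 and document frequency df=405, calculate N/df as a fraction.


IDF ratio = N / df
= 775 / 405
= 155/81

155/81


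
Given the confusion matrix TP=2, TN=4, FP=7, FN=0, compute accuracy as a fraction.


Accuracy = (TP + TN) / (TP + TN + FP + FN)
TP + TN = 2 + 4 = 6
Total = 2 + 4 + 7 + 0 = 13
Accuracy = 6 / 13 = 6/13

6/13


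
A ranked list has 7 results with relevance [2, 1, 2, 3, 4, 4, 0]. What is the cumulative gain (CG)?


Cumulative Gain = sum of relevance scores
Position 1: rel=2, running sum=2
Position 2: rel=1, running sum=3
Position 3: rel=2, running sum=5
Position 4: rel=3, running sum=8
Position 5: rel=4, running sum=12
Position 6: rel=4, running sum=16
Position 7: rel=0, running sum=16
CG = 16

16


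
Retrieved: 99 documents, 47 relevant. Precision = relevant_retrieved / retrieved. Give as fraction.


Precision = relevant_retrieved / total_retrieved
= 47 / 99
= 47 / (47 + 52)
= 47/99

47/99


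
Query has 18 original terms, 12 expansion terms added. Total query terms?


Original terms: 18
Expansion terms: 12
Total = 18 + 12 = 30

30


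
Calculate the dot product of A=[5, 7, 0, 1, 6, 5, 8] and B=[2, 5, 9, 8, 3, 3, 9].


Dot product = sum of element-wise products
A[0]*B[0] = 5*2 = 10
A[1]*B[1] = 7*5 = 35
A[2]*B[2] = 0*9 = 0
A[3]*B[3] = 1*8 = 8
A[4]*B[4] = 6*3 = 18
A[5]*B[5] = 5*3 = 15
A[6]*B[6] = 8*9 = 72
Sum = 10 + 35 + 0 + 8 + 18 + 15 + 72 = 158

158


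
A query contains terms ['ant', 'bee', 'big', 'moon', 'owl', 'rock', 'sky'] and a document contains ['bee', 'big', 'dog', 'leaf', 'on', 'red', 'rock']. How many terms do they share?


Query terms: ['ant', 'bee', 'big', 'moon', 'owl', 'rock', 'sky']
Document terms: ['bee', 'big', 'dog', 'leaf', 'on', 'red', 'rock']
Common terms: ['bee', 'big', 'rock']
Overlap count = 3

3


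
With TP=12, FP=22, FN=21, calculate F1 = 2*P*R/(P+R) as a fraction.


F1 = 2 * P * R / (P + R)
P = TP/(TP+FP) = 12/34 = 6/17
R = TP/(TP+FN) = 12/33 = 4/11
2 * P * R = 2 * 6/17 * 4/11 = 48/187
P + R = 6/17 + 4/11 = 134/187
F1 = 48/187 / 134/187 = 24/67

24/67


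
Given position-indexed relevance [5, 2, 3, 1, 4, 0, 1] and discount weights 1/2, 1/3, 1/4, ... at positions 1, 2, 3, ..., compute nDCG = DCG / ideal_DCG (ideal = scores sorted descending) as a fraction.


Position discount weights w_i = 1/(i+1) for i=1..7:
Weights = [1/2, 1/3, 1/4, 1/5, 1/6, 1/7, 1/8]
Actual relevance: [5, 2, 3, 1, 4, 0, 1]
DCG = 5/2 + 2/3 + 3/4 + 1/5 + 4/6 + 0/7 + 1/8 = 589/120
Ideal relevance (sorted desc): [5, 4, 3, 2, 1, 1, 0]
Ideal DCG = 5/2 + 4/3 + 3/4 + 2/5 + 1/6 + 1/7 + 0/8 = 741/140
nDCG = DCG / ideal_DCG = 589/120 / 741/140 = 217/234

217/234


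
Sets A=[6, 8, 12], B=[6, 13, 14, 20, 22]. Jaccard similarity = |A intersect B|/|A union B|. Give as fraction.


A intersect B = [6]
|A intersect B| = 1
A union B = [6, 8, 12, 13, 14, 20, 22]
|A union B| = 7
Jaccard = 1/7 = 1/7

1/7


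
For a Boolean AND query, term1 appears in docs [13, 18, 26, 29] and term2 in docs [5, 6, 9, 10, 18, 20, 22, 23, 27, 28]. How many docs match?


Boolean AND: find intersection of posting lists
term1 docs: [13, 18, 26, 29]
term2 docs: [5, 6, 9, 10, 18, 20, 22, 23, 27, 28]
Intersection: [18]
|intersection| = 1

1


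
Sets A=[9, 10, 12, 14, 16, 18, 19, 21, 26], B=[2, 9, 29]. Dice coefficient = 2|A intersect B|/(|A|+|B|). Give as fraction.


A intersect B = [9]
|A intersect B| = 1
|A| = 9, |B| = 3
Dice = 2*1 / (9+3)
= 2 / 12 = 1/6

1/6


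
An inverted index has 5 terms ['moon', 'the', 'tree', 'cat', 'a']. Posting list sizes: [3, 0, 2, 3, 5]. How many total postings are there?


Summing posting list sizes:
'moon': 3 postings
'the': 0 postings
'tree': 2 postings
'cat': 3 postings
'a': 5 postings
Total = 3 + 0 + 2 + 3 + 5 = 13

13


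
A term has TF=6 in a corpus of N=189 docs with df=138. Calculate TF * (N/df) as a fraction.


TF * (N/df)
= 6 * (189/138)
= 6 * 63/46
= 189/23

189/23


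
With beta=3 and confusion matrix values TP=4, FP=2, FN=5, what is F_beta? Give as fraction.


P = TP/(TP+FP) = 4/6 = 2/3
R = TP/(TP+FN) = 4/9 = 4/9
beta^2 = 3^2 = 9
(1 + beta^2) = 10
Numerator = (1+beta^2)*P*R = 80/27
Denominator = beta^2*P + R = 6 + 4/9 = 58/9
F_beta = 40/87

40/87


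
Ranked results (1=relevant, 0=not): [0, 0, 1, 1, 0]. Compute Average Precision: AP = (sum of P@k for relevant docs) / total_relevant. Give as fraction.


Computing P@k for each relevant position:
Position 1: not relevant
Position 2: not relevant
Position 3: relevant, P@3 = 1/3 = 1/3
Position 4: relevant, P@4 = 2/4 = 1/2
Position 5: not relevant
Sum of P@k = 1/3 + 1/2 = 5/6
AP = 5/6 / 2 = 5/12

5/12


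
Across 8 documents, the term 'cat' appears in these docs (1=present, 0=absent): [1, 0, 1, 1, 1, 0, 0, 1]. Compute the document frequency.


Checking each document for 'cat':
Doc 1: present
Doc 2: absent
Doc 3: present
Doc 4: present
Doc 5: present
Doc 6: absent
Doc 7: absent
Doc 8: present
df = sum of presences = 1 + 0 + 1 + 1 + 1 + 0 + 0 + 1 = 5

5


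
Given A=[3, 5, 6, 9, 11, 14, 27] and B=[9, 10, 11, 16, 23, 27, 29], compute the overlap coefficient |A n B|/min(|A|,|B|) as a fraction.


A intersect B = [9, 11, 27]
|A intersect B| = 3
min(|A|, |B|) = min(7, 7) = 7
Overlap = 3 / 7 = 3/7

3/7


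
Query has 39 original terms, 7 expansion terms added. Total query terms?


Original terms: 39
Expansion terms: 7
Total = 39 + 7 = 46

46


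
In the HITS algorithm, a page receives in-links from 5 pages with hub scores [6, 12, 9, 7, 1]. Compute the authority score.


Authority = sum of hub scores of in-linkers
In-link 1: hub score = 6
In-link 2: hub score = 12
In-link 3: hub score = 9
In-link 4: hub score = 7
In-link 5: hub score = 1
Authority = 6 + 12 + 9 + 7 + 1 = 35

35


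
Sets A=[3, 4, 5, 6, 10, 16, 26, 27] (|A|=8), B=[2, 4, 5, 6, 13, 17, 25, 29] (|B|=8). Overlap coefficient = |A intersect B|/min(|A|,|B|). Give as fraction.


A intersect B = [4, 5, 6]
|A intersect B| = 3
min(|A|, |B|) = min(8, 8) = 8
Overlap = 3 / 8 = 3/8

3/8


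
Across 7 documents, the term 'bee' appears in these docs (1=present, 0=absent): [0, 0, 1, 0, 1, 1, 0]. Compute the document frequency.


Checking each document for 'bee':
Doc 1: absent
Doc 2: absent
Doc 3: present
Doc 4: absent
Doc 5: present
Doc 6: present
Doc 7: absent
df = sum of presences = 0 + 0 + 1 + 0 + 1 + 1 + 0 = 3

3


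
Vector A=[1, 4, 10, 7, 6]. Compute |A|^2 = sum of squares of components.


|A|^2 = sum of squared components
A[0]^2 = 1^2 = 1
A[1]^2 = 4^2 = 16
A[2]^2 = 10^2 = 100
A[3]^2 = 7^2 = 49
A[4]^2 = 6^2 = 36
Sum = 1 + 16 + 100 + 49 + 36 = 202

202


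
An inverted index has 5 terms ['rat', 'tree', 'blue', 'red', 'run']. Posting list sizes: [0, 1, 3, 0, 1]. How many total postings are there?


Summing posting list sizes:
'rat': 0 postings
'tree': 1 postings
'blue': 3 postings
'red': 0 postings
'run': 1 postings
Total = 0 + 1 + 3 + 0 + 1 = 5

5


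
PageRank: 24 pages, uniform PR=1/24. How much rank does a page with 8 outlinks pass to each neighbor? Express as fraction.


Initial PR = 1/24 = 1/24
Outlinks = 8
Contribution per link = PR / outlinks
= 1/24 / 8
= 1/192

1/192


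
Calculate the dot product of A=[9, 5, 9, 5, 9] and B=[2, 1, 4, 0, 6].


Dot product = sum of element-wise products
A[0]*B[0] = 9*2 = 18
A[1]*B[1] = 5*1 = 5
A[2]*B[2] = 9*4 = 36
A[3]*B[3] = 5*0 = 0
A[4]*B[4] = 9*6 = 54
Sum = 18 + 5 + 36 + 0 + 54 = 113

113


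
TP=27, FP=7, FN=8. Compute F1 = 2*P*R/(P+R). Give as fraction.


F1 = 2 * P * R / (P + R)
P = TP/(TP+FP) = 27/34 = 27/34
R = TP/(TP+FN) = 27/35 = 27/35
2 * P * R = 2 * 27/34 * 27/35 = 729/595
P + R = 27/34 + 27/35 = 1863/1190
F1 = 729/595 / 1863/1190 = 18/23

18/23


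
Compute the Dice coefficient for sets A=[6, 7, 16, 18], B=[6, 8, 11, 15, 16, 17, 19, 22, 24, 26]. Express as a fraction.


A intersect B = [6, 16]
|A intersect B| = 2
|A| = 4, |B| = 10
Dice = 2*2 / (4+10)
= 4 / 14 = 2/7

2/7


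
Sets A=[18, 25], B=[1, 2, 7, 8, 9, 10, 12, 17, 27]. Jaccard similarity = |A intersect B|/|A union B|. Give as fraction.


A intersect B = []
|A intersect B| = 0
A union B = [1, 2, 7, 8, 9, 10, 12, 17, 18, 25, 27]
|A union B| = 11
Jaccard = 0/11 = 0

0


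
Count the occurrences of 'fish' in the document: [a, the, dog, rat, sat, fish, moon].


Document has 7 words
Scanning for 'fish':
Found at positions: [5]
Count = 1

1


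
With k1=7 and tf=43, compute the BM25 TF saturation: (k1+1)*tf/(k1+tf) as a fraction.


BM25 TF component = (k1+1)*tf / (k1+tf)
k1 = 7, tf = 43
Numerator = (7+1)*43 = 344
Denominator = 7 + 43 = 50
= 344/50 = 172/25

172/25


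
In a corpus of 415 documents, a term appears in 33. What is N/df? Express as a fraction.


IDF ratio = N / df
= 415 / 33
= 415/33

415/33


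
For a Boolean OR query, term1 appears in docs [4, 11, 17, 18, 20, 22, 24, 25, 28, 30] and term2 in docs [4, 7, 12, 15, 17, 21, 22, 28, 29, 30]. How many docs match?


Boolean OR: find union of posting lists
term1 docs: [4, 11, 17, 18, 20, 22, 24, 25, 28, 30]
term2 docs: [4, 7, 12, 15, 17, 21, 22, 28, 29, 30]
Union: [4, 7, 11, 12, 15, 17, 18, 20, 21, 22, 24, 25, 28, 29, 30]
|union| = 15

15


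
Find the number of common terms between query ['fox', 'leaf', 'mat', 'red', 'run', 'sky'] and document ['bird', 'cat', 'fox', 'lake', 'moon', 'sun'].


Query terms: ['fox', 'leaf', 'mat', 'red', 'run', 'sky']
Document terms: ['bird', 'cat', 'fox', 'lake', 'moon', 'sun']
Common terms: ['fox']
Overlap count = 1

1


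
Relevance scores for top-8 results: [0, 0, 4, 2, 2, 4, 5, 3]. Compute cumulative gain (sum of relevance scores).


Cumulative Gain = sum of relevance scores
Position 1: rel=0, running sum=0
Position 2: rel=0, running sum=0
Position 3: rel=4, running sum=4
Position 4: rel=2, running sum=6
Position 5: rel=2, running sum=8
Position 6: rel=4, running sum=12
Position 7: rel=5, running sum=17
Position 8: rel=3, running sum=20
CG = 20

20


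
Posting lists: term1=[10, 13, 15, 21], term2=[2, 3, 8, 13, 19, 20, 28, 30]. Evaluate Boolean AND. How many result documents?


Boolean AND: find intersection of posting lists
term1 docs: [10, 13, 15, 21]
term2 docs: [2, 3, 8, 13, 19, 20, 28, 30]
Intersection: [13]
|intersection| = 1

1


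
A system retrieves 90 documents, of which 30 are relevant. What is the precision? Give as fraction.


Precision = relevant_retrieved / total_retrieved
= 30 / 90
= 30 / (30 + 60)
= 1/3

1/3


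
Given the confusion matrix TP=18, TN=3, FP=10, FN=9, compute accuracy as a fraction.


Accuracy = (TP + TN) / (TP + TN + FP + FN)
TP + TN = 18 + 3 = 21
Total = 18 + 3 + 10 + 9 = 40
Accuracy = 21 / 40 = 21/40

21/40


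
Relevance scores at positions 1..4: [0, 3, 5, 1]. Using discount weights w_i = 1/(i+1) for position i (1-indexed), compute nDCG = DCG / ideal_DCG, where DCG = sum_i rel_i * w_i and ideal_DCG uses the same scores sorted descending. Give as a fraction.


Position discount weights w_i = 1/(i+1) for i=1..4:
Weights = [1/2, 1/3, 1/4, 1/5]
Actual relevance: [0, 3, 5, 1]
DCG = 0/2 + 3/3 + 5/4 + 1/5 = 49/20
Ideal relevance (sorted desc): [5, 3, 1, 0]
Ideal DCG = 5/2 + 3/3 + 1/4 + 0/5 = 15/4
nDCG = DCG / ideal_DCG = 49/20 / 15/4 = 49/75

49/75


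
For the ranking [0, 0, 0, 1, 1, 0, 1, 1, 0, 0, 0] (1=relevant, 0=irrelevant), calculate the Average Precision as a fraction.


Computing P@k for each relevant position:
Position 1: not relevant
Position 2: not relevant
Position 3: not relevant
Position 4: relevant, P@4 = 1/4 = 1/4
Position 5: relevant, P@5 = 2/5 = 2/5
Position 6: not relevant
Position 7: relevant, P@7 = 3/7 = 3/7
Position 8: relevant, P@8 = 4/8 = 1/2
Position 9: not relevant
Position 10: not relevant
Position 11: not relevant
Sum of P@k = 1/4 + 2/5 + 3/7 + 1/2 = 221/140
AP = 221/140 / 4 = 221/560

221/560


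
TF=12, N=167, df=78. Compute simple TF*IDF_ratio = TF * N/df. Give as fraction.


TF * (N/df)
= 12 * (167/78)
= 12 * 167/78
= 334/13

334/13


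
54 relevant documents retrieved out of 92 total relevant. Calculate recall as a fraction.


Recall = retrieved_relevant / total_relevant
= 54 / 92
= 54 / (54 + 38)
= 27/46

27/46


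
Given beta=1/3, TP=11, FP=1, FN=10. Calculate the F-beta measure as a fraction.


P = TP/(TP+FP) = 11/12 = 11/12
R = TP/(TP+FN) = 11/21 = 11/21
beta^2 = 1/3^2 = 1/9
(1 + beta^2) = 10/9
Numerator = (1+beta^2)*P*R = 605/1134
Denominator = beta^2*P + R = 11/108 + 11/21 = 473/756
F_beta = 110/129

110/129


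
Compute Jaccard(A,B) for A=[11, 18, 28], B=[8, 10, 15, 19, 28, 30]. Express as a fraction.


A intersect B = [28]
|A intersect B| = 1
A union B = [8, 10, 11, 15, 18, 19, 28, 30]
|A union B| = 8
Jaccard = 1/8 = 1/8

1/8


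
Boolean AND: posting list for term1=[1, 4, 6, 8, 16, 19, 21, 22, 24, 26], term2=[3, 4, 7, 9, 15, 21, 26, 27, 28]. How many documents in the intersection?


Boolean AND: find intersection of posting lists
term1 docs: [1, 4, 6, 8, 16, 19, 21, 22, 24, 26]
term2 docs: [3, 4, 7, 9, 15, 21, 26, 27, 28]
Intersection: [4, 21, 26]
|intersection| = 3

3


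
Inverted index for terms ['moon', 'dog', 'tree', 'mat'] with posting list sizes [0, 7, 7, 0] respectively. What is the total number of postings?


Summing posting list sizes:
'moon': 0 postings
'dog': 7 postings
'tree': 7 postings
'mat': 0 postings
Total = 0 + 7 + 7 + 0 = 14

14


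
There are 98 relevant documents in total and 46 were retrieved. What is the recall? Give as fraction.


Recall = retrieved_relevant / total_relevant
= 46 / 98
= 46 / (46 + 52)
= 23/49

23/49


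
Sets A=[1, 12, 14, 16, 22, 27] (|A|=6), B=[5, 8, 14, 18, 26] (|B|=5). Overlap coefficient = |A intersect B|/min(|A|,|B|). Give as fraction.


A intersect B = [14]
|A intersect B| = 1
min(|A|, |B|) = min(6, 5) = 5
Overlap = 1 / 5 = 1/5

1/5


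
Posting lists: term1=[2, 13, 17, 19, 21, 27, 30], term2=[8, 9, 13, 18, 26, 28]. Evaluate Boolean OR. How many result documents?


Boolean OR: find union of posting lists
term1 docs: [2, 13, 17, 19, 21, 27, 30]
term2 docs: [8, 9, 13, 18, 26, 28]
Union: [2, 8, 9, 13, 17, 18, 19, 21, 26, 27, 28, 30]
|union| = 12

12


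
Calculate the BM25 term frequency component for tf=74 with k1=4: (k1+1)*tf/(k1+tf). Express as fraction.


BM25 TF component = (k1+1)*tf / (k1+tf)
k1 = 4, tf = 74
Numerator = (4+1)*74 = 370
Denominator = 4 + 74 = 78
= 370/78 = 185/39

185/39


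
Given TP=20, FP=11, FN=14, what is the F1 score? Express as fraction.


F1 = 2 * P * R / (P + R)
P = TP/(TP+FP) = 20/31 = 20/31
R = TP/(TP+FN) = 20/34 = 10/17
2 * P * R = 2 * 20/31 * 10/17 = 400/527
P + R = 20/31 + 10/17 = 650/527
F1 = 400/527 / 650/527 = 8/13

8/13


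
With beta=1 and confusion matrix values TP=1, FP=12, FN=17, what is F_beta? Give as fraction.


P = TP/(TP+FP) = 1/13 = 1/13
R = TP/(TP+FN) = 1/18 = 1/18
beta^2 = 1^2 = 1
(1 + beta^2) = 2
Numerator = (1+beta^2)*P*R = 1/117
Denominator = beta^2*P + R = 1/13 + 1/18 = 31/234
F_beta = 2/31

2/31


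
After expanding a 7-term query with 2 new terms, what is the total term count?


Original terms: 7
Expansion terms: 2
Total = 7 + 2 = 9

9


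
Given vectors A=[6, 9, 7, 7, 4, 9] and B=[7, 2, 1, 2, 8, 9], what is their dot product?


Dot product = sum of element-wise products
A[0]*B[0] = 6*7 = 42
A[1]*B[1] = 9*2 = 18
A[2]*B[2] = 7*1 = 7
A[3]*B[3] = 7*2 = 14
A[4]*B[4] = 4*8 = 32
A[5]*B[5] = 9*9 = 81
Sum = 42 + 18 + 7 + 14 + 32 + 81 = 194

194


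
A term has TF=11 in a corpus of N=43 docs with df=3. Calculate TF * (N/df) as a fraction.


TF * (N/df)
= 11 * (43/3)
= 11 * 43/3
= 473/3

473/3


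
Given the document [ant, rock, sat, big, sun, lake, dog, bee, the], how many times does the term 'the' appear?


Document has 9 words
Scanning for 'the':
Found at positions: [8]
Count = 1

1
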